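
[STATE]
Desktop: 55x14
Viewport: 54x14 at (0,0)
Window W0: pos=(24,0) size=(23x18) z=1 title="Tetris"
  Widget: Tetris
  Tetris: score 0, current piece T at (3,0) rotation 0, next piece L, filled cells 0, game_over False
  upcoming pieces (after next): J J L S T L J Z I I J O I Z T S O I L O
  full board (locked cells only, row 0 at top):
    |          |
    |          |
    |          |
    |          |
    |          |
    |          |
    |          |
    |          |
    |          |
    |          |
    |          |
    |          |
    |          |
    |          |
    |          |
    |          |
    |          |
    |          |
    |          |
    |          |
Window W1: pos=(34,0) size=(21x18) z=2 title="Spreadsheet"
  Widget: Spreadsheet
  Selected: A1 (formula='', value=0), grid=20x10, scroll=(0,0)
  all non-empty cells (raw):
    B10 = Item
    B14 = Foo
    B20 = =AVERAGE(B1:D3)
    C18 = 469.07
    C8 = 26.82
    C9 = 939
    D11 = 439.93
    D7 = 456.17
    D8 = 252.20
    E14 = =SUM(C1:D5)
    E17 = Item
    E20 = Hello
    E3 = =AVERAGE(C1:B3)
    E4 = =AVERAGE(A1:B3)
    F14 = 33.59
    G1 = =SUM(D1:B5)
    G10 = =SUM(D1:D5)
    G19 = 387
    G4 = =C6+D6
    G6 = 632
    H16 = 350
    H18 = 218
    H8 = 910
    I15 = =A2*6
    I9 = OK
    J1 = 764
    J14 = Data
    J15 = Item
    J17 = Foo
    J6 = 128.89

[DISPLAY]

                        ┏━━━━━━━━━┏━━━━━━━━━━━━━━━━━━━
                        ┃ Tetris  ┃ Spreadsheet       
                        ┠─────────┠───────────────────
                        ┃         ┃A1:                
                        ┃         ┃       A       B   
                        ┃         ┃-------------------
                        ┃         ┃  1      [0]       
                        ┃         ┃  2        0       
                        ┃         ┃  3        0       
                        ┃         ┃  4        0       
                        ┃         ┃  5        0       
                        ┃         ┃  6        0       
                        ┃         ┃  7        0       
                        ┃         ┃  8        0       


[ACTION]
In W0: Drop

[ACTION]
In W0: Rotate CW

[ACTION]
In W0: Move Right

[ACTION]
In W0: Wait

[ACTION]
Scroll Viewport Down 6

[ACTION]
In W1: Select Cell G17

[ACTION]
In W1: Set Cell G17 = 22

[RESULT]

                        ┏━━━━━━━━━┏━━━━━━━━━━━━━━━━━━━
                        ┃ Tetris  ┃ Spreadsheet       
                        ┠─────────┠───────────────────
                        ┃         ┃G17: 22            
                        ┃         ┃       A       B   
                        ┃         ┃-------------------
                        ┃         ┃  1        0       
                        ┃         ┃  2        0       
                        ┃         ┃  3        0       
                        ┃         ┃  4        0       
                        ┃         ┃  5        0       
                        ┃         ┃  6        0       
                        ┃         ┃  7        0       
                        ┃         ┃  8        0       


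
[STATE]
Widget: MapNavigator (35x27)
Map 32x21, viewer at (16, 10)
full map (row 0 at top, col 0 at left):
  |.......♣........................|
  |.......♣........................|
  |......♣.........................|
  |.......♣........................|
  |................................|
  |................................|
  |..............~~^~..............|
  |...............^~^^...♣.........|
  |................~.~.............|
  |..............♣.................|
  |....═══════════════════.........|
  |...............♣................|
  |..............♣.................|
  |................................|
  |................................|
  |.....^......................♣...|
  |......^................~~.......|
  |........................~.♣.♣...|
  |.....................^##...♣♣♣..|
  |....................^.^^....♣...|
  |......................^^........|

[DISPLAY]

                                   
                                   
                                   
 .......♣........................  
 .......♣........................  
 ......♣.........................  
 .......♣........................  
 ................................  
 ................................  
 ..............~~^~..............  
 ...............^~^^...♣.........  
 ................~.~.............  
 ..............♣.................  
 ....════════════@══════.........  
 ...............♣................  
 ..............♣.................  
 ................................  
 ................................  
 .....^......................♣...  
 ......^................~~.......  
 ........................~.♣.♣...  
 .....................^##...♣♣♣..  
 ....................^.^^....♣...  
 ......................^^........  
                                   
                                   
                                   


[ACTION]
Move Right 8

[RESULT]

                                   
                                   
                                   
♣........................          
♣........................          
.........................          
♣........................          
.........................          
.........................          
.......~~^~..............          
........^~^^...♣.........          
.........~.~.............          
.......♣.................          
════════════════.@.......          
........♣................          
.......♣.................          
.........................          
.........................          
.....................♣...          
................~~.......          
.................~.♣.♣...          
..............^##...♣♣♣..          
.............^.^^....♣...          
...............^^........          
                                   
                                   
                                   


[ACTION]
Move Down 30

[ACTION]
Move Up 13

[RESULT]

                                   
                                   
                                   
                                   
                                   
                                   
♣........................          
♣........................          
.........................          
♣........................          
.........................          
.........................          
.......~~^~..............          
........^~^^...♣.@.......          
.........~.~.............          
.......♣.................          
════════════════.........          
........♣................          
.......♣.................          
.........................          
.........................          
.....................♣...          
................~~.......          
.................~.♣.♣...          
..............^##...♣♣♣..          
.............^.^^....♣...          
...............^^........          


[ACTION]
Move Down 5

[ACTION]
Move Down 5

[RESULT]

.........................          
.........................          
.......~~^~..............          
........^~^^...♣.........          
.........~.~.............          
.......♣.................          
════════════════.........          
........♣................          
.......♣.................          
.........................          
.........................          
.....................♣...          
................~~.......          
.................@.♣.♣...          
..............^##...♣♣♣..          
.............^.^^....♣...          
...............^^........          
                                   
                                   
                                   
                                   
                                   
                                   
                                   
                                   
                                   
                                   


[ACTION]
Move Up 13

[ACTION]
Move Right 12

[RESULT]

                                   
                                   
                                   
                                   
                                   
                                   
                                   
                                   
                                   
..................                 
..................                 
..................                 
..................                 
.................@                 
..................                 
~~^~..............                 
.^~^^...♣.........                 
..~.~.............                 
♣.................                 
═════════.........                 
.♣................                 
♣.................                 
..................                 
..................                 
..............♣...                 
.........~~.......                 
..........~.♣.♣...                 


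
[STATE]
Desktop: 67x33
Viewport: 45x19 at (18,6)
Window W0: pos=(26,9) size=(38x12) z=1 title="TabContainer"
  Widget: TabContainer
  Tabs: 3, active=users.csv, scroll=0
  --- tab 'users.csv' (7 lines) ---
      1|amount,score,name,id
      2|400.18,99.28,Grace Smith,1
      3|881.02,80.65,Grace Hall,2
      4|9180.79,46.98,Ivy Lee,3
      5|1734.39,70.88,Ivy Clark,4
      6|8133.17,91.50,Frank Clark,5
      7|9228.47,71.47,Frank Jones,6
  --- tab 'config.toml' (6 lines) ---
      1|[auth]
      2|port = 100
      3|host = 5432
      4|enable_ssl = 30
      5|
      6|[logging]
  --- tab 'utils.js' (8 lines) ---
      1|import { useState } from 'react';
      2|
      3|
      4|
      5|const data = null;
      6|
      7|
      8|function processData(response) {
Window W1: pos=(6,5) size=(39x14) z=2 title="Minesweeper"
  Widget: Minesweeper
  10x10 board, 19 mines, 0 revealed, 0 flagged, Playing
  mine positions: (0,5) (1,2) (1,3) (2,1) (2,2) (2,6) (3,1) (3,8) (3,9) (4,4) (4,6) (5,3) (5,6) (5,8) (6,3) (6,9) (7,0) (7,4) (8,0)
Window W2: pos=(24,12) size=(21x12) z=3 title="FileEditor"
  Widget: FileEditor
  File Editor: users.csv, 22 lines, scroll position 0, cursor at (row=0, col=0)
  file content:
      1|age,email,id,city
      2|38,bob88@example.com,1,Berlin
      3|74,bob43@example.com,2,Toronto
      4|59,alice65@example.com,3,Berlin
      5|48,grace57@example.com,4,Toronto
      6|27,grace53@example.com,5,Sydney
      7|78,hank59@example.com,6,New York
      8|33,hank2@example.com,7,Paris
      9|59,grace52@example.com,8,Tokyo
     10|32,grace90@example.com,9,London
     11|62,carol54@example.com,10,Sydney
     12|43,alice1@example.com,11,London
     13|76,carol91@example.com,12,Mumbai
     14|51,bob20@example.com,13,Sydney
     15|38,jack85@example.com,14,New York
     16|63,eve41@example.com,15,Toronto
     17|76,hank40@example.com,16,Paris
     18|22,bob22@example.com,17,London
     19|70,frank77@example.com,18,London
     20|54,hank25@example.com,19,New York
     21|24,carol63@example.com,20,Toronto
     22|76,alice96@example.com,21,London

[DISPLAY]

r                         ┃                  
──────────────────────────┨                  
                          ┃                  
                          ┃━━━━━━━━━━━━━━━━━━
                          ┃                  
                          ┃──────────────────
      ┏━━━━━━━━━━━━━━━━━━━┓g.toml │ utils.js 
      ┃ FileEditor        ┃──────────────────
      ┠───────────────────┨id                
      ┃█ge,email,id,city ▲┃ Smith,1          
      ┃38,bob88@example.c█┃ Hall,2           
      ┃74,bob43@example.c░┃Lee,3             
━━━━━━┃59,alice65@example░┃Clark,4           
      ┃48,grace57@example░┃k Clark,5         
      ┃27,grace53@example░┃━━━━━━━━━━━━━━━━━━
      ┃78,hank59@example.░┃                  
      ┃33,hank2@example.c▼┃                  
      ┗━━━━━━━━━━━━━━━━━━━┛                  
                                             


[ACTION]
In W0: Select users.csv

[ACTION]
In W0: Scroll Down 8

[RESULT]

r                         ┃                  
──────────────────────────┨                  
                          ┃                  
                          ┃━━━━━━━━━━━━━━━━━━
                          ┃                  
                          ┃──────────────────
      ┏━━━━━━━━━━━━━━━━━━━┓g.toml │ utils.js 
      ┃ FileEditor        ┃──────────────────
      ┠───────────────────┨k Jones,6         
      ┃█ge,email,id,city ▲┃                  
      ┃38,bob88@example.c█┃                  
      ┃74,bob43@example.c░┃                  
━━━━━━┃59,alice65@example░┃                  
      ┃48,grace57@example░┃                  
      ┃27,grace53@example░┃━━━━━━━━━━━━━━━━━━
      ┃78,hank59@example.░┃                  
      ┃33,hank2@example.c▼┃                  
      ┗━━━━━━━━━━━━━━━━━━━┛                  
                                             


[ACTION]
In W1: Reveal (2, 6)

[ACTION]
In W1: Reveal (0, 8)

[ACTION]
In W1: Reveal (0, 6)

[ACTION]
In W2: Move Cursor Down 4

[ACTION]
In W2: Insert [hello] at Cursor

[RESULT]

r                         ┃                  
──────────────────────────┨                  
                          ┃                  
                          ┃━━━━━━━━━━━━━━━━━━
                          ┃                  
                          ┃──────────────────
      ┏━━━━━━━━━━━━━━━━━━━┓g.toml │ utils.js 
      ┃ FileEditor        ┃──────────────────
      ┠───────────────────┨k Jones,6         
      ┃age,email,id,city ▲┃                  
      ┃38,bob88@example.c█┃                  
      ┃74,bob43@example.c░┃                  
━━━━━━┃59,alice65@example░┃                  
      ┃hello█8,grace57@ex░┃                  
      ┃27,grace53@example░┃━━━━━━━━━━━━━━━━━━
      ┃78,hank59@example.░┃                  
      ┃33,hank2@example.c▼┃                  
      ┗━━━━━━━━━━━━━━━━━━━┛                  
                                             


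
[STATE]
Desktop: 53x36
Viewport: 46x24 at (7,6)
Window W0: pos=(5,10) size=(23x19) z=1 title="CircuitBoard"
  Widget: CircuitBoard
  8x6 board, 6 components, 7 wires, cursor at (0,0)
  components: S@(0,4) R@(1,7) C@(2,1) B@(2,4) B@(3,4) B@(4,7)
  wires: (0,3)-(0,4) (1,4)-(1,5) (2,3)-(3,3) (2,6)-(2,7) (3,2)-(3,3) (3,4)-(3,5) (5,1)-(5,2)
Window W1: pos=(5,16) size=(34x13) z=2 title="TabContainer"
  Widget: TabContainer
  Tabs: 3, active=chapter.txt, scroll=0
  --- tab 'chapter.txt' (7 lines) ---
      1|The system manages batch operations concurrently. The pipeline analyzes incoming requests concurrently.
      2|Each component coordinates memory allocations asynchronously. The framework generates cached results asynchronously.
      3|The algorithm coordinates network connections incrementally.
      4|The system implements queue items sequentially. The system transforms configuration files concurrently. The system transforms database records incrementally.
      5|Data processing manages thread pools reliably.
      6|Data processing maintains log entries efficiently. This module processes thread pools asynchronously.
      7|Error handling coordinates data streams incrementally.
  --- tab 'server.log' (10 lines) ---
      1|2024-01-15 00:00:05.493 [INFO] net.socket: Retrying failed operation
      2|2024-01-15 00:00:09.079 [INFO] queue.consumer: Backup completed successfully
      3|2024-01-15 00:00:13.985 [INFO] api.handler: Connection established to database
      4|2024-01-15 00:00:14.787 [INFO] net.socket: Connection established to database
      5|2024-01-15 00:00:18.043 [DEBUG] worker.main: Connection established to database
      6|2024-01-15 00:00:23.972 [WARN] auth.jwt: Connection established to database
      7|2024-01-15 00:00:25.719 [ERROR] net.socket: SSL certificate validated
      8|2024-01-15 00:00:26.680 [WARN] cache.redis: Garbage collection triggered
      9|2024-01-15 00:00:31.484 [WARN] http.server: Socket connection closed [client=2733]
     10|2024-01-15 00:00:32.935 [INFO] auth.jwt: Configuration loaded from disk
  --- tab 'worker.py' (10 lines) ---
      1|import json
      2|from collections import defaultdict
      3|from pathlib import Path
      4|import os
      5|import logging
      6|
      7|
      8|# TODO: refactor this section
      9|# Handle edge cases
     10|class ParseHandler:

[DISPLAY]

                                              
                                              
                                              
                                              
━━━━━━━━━━━━━━━━━━━━┓                         
CircuitBoard        ┃                         
────────────────────┨                         
  0 1 2 3 4 5 6 7   ┃                         
  [.]          · ─ S┃                         
                    ┃                         
━━━━━━━━━━━━━━━━━━━━━━━━━━━━━━━┓              
TabContainer                   ┃              
───────────────────────────────┨              
chapter.txt]│ server.log │ work┃              
───────────────────────────────┃              
he system manages batch operati┃              
ach component coordinates memor┃              
he algorithm coordinates networ┃              
he system implements queue item┃              
ata processing manages thread p┃              
ata processing maintains log en┃              
rror handling coordinates data ┃              
━━━━━━━━━━━━━━━━━━━━━━━━━━━━━━━┛              
                                              


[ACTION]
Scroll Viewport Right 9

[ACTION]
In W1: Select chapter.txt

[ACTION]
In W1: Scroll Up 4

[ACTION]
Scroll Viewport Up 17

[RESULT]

                                              
                                              
                                              
                                              
                                              
                                              
                                              
                                              
                                              
                                              
━━━━━━━━━━━━━━━━━━━━┓                         
CircuitBoard        ┃                         
────────────────────┨                         
  0 1 2 3 4 5 6 7   ┃                         
  [.]          · ─ S┃                         
                    ┃                         
━━━━━━━━━━━━━━━━━━━━━━━━━━━━━━━┓              
TabContainer                   ┃              
───────────────────────────────┨              
chapter.txt]│ server.log │ work┃              
───────────────────────────────┃              
he system manages batch operati┃              
ach component coordinates memor┃              
he algorithm coordinates networ┃              


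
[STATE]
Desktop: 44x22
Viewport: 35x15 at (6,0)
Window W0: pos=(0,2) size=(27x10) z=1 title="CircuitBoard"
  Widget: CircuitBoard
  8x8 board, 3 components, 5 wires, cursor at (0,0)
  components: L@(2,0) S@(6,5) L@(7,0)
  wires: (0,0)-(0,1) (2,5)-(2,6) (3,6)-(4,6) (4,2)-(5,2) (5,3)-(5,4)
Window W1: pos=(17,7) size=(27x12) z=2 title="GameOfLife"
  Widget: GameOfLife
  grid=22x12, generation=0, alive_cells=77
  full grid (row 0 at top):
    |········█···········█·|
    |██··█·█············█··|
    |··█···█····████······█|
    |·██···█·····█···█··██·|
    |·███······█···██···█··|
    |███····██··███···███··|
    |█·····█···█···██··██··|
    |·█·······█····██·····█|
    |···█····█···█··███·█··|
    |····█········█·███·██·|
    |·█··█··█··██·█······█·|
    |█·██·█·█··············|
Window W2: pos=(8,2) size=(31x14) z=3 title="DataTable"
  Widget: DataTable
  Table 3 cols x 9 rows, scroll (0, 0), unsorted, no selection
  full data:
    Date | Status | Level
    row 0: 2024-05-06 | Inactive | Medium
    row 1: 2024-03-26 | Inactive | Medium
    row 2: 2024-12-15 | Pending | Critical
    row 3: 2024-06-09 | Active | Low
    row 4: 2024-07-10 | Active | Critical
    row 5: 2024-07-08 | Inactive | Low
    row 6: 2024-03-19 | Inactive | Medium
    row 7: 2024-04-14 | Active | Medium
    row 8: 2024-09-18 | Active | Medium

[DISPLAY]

                                   
                                   
━━┏━━━━━━━━━━━━━━━━━━━━━━━━━━━━━┓  
ui┃ DataTable                   ┃  
──┠─────────────────────────────┨  
1 ┃Date      │Status  │Level    ┃  
]─┃──────────┼────────┼──────── ┃  
  ┃2024-05-06│Inactive│Medium   ┃━━
  ┃2024-03-26│Inactive│Medium   ┃  
  ┃2024-12-15│Pending │Critical ┃──
  ┃2024-06-09│Active  │Low      ┃  
━━┃2024-07-10│Active  │Critical ┃█ 
  ┃2024-07-08│Inactive│Low      ┃· 
  ┃2024-03-19│Inactive│Medium   ┃· 
  ┃2024-04-14│Active  │Medium   ┃· 


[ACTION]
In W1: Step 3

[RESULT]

                                   
                                   
━━┏━━━━━━━━━━━━━━━━━━━━━━━━━━━━━┓  
ui┃ DataTable                   ┃  
──┠─────────────────────────────┨  
1 ┃Date      │Status  │Level    ┃  
]─┃──────────┼────────┼──────── ┃  
  ┃2024-05-06│Inactive│Medium   ┃━━
  ┃2024-03-26│Inactive│Medium   ┃  
  ┃2024-12-15│Pending │Critical ┃──
  ┃2024-06-09│Active  │Low      ┃  
━━┃2024-07-10│Active  │Critical ┃· 
  ┃2024-07-08│Inactive│Low      ┃· 
  ┃2024-03-19│Inactive│Medium   ┃█ 
  ┃2024-04-14│Active  │Medium   ┃█ 


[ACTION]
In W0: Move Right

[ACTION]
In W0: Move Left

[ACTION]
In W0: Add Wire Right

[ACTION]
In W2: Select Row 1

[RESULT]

                                   
                                   
━━┏━━━━━━━━━━━━━━━━━━━━━━━━━━━━━┓  
ui┃ DataTable                   ┃  
──┠─────────────────────────────┨  
1 ┃Date      │Status  │Level    ┃  
]─┃──────────┼────────┼──────── ┃  
  ┃2024-05-06│Inactive│Medium   ┃━━
  ┃>024-03-26│Inactive│Medium   ┃  
  ┃2024-12-15│Pending │Critical ┃──
  ┃2024-06-09│Active  │Low      ┃  
━━┃2024-07-10│Active  │Critical ┃· 
  ┃2024-07-08│Inactive│Low      ┃· 
  ┃2024-03-19│Inactive│Medium   ┃█ 
  ┃2024-04-14│Active  │Medium   ┃█ 


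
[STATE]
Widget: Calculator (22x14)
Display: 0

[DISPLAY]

                     0
┌───┬───┬───┬───┐     
│ 7 │ 8 │ 9 │ ÷ │     
├───┼───┼───┼───┤     
│ 4 │ 5 │ 6 │ × │     
├───┼───┼───┼───┤     
│ 1 │ 2 │ 3 │ - │     
├───┼───┼───┼───┤     
│ 0 │ . │ = │ + │     
├───┼───┼───┼───┤     
│ C │ MC│ MR│ M+│     
└───┴───┴───┴───┘     
                      
                      


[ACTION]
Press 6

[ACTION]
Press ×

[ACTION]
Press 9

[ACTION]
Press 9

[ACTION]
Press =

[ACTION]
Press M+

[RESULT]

                   594
┌───┬───┬───┬───┐     
│ 7 │ 8 │ 9 │ ÷ │     
├───┼───┼───┼───┤     
│ 4 │ 5 │ 6 │ × │     
├───┼───┼───┼───┤     
│ 1 │ 2 │ 3 │ - │     
├───┼───┼───┼───┤     
│ 0 │ . │ = │ + │     
├───┼───┼───┼───┤     
│ C │ MC│ MR│ M+│     
└───┴───┴───┴───┘     
                      
                      


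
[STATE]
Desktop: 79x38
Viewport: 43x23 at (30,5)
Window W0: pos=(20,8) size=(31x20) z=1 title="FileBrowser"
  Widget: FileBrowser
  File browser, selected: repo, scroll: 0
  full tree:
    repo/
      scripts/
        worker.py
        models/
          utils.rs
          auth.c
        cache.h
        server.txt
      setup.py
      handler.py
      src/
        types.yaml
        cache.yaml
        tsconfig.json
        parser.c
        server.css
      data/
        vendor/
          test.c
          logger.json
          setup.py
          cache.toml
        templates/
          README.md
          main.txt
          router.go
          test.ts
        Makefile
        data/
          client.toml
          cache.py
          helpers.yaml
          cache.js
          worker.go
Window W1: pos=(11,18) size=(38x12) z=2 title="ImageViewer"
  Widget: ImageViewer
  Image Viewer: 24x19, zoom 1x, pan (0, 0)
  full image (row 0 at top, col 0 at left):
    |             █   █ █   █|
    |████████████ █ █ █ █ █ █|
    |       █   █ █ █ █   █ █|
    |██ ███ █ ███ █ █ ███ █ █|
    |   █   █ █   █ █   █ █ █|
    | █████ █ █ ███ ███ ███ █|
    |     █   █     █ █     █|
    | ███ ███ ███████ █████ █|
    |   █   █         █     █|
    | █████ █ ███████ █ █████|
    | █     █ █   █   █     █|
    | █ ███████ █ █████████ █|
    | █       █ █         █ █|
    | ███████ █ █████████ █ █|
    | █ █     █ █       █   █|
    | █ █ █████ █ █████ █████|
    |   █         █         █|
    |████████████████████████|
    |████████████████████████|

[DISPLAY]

                                           
                                           
                                           
━━━━━━━━━━━━━━━━━━━━┓                      
ser                 ┃                      
────────────────────┨                      
o/                  ┃                      
cripts/             ┃                      
.py                 ┃                      
er.py               ┃                      
rc/                 ┃                      
ata/                ┃                      
                    ┃                      
━━━━━━━━━━━━━━━━━━┓ ┃                      
                  ┃ ┃                      
──────────────────┨ ┃                      
 █   █            ┃ ┃                      
 █ █ █            ┃ ┃                      
   █ █            ┃ ┃                      
██ █ █            ┃ ┃                      
 █ █ █            ┃ ┃                      
 ███ █            ┃ ┃                      
     █            ┃━┛                      


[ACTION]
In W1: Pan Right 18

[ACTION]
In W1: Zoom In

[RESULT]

                                           
                                           
                                           
━━━━━━━━━━━━━━━━━━━━┓                      
ser                 ┃                      
────────────────────┨                      
o/                  ┃                      
cripts/             ┃                      
.py                 ┃                      
er.py               ┃                      
rc/                 ┃                      
ata/                ┃                      
                    ┃                      
━━━━━━━━━━━━━━━━━━┓ ┃                      
                  ┃ ┃                      
──────────────────┨ ┃                      
  ██      ██      ┃ ┃                      
  ██      ██      ┃ ┃                      
  ██  ██  ██      ┃ ┃                      
  ██  ██  ██      ┃ ┃                      
      ██  ██      ┃ ┃                      
      ██  ██      ┃ ┃                      
████  ██  ██      ┃━┛                      


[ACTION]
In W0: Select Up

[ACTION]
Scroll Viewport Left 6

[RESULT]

                                           
                                           
                                           
━━━━━━━━━━━━━━━━━━━━━━━━━━┓                
leBrowser                 ┃                
──────────────────────────┨                
-] repo/                  ┃                
 [+] scripts/             ┃                
 setup.py                 ┃                
 handler.py               ┃                
 [+] src/                 ┃                
 [+] data/                ┃                
                          ┃                
━━━━━━━━━━━━━━━━━━━━━━━━┓ ┃                
                        ┃ ┃                
────────────────────────┨ ┃                
    ██  ██      ██      ┃ ┃                
    ██  ██      ██      ┃ ┃                
██  ██  ██  ██  ██      ┃ ┃                
██  ██  ██  ██  ██      ┃ ┃                
██  ██      ██  ██      ┃ ┃                
██  ██      ██  ██      ┃ ┃                
██  ██████  ██  ██      ┃━┛                


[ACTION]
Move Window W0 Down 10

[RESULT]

                                           
                                           
                                           
                                           
                                           
                                           
                                           
                                           
                                           
                                           
                                           
                                           
                                           
━━━━━━━━━━━━━━━━━━━━━━━━┓━┓                
                        ┃ ┃                
────────────────────────┨─┨                
    ██  ██      ██      ┃ ┃                
    ██  ██      ██      ┃ ┃                
██  ██  ██  ██  ██      ┃ ┃                
██  ██  ██  ██  ██      ┃ ┃                
██  ██      ██  ██      ┃ ┃                
██  ██      ██  ██      ┃ ┃                
██  ██████  ██  ██      ┃ ┃                


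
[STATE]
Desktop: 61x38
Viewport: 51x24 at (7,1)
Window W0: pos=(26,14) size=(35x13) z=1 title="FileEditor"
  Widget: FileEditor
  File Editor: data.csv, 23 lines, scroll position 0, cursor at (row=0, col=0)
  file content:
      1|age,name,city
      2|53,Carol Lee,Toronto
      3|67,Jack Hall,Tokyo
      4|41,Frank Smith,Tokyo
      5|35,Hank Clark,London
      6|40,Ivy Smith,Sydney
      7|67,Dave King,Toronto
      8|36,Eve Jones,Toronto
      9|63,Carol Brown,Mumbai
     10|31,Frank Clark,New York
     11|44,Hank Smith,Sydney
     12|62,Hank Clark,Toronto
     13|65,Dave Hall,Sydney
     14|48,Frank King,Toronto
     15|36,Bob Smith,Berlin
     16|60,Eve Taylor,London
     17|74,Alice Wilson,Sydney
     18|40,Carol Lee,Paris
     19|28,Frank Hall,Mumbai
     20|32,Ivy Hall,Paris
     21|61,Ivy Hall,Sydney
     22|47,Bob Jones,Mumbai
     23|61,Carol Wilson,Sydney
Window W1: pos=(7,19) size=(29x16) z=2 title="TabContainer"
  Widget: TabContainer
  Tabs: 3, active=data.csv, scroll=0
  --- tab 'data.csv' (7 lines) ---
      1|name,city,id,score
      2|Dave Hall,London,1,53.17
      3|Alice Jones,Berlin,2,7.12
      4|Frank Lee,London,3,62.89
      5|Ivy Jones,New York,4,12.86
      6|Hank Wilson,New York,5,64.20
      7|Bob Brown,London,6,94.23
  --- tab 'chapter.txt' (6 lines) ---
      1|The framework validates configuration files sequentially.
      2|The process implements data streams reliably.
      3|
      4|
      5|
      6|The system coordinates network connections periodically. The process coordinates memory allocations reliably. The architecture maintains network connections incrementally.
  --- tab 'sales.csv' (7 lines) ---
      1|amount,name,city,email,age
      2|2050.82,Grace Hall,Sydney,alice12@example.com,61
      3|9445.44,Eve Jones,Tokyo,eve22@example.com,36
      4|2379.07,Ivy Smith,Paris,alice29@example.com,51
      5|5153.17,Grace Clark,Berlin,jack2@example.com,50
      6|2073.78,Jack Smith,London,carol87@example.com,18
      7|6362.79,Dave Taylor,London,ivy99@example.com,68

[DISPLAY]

                                                   
                                                   
                                                   
                                                   
                                                   
                                                   
                                                   
                                                   
                                                   
                                                   
                                                   
                                                   
                                                   
                   ┏━━━━━━━━━━━━━━━━━━━━━━━━━━━━━━━
                   ┃ FileEditor                    
                   ┠───────────────────────────────
                   ┃█ge,name,city                  
                   ┃53,Carol Lee,Toronto           
┏━━━━━━━━━━━━━━━━━━━━━━━━━━━┓all,Tokyo             
┃ TabContainer              ┃Smith,Tokyo           
┠───────────────────────────┨lark,London           
┃[data.csv]│ chapter.txt │ s┃ith,Sydney            
┃───────────────────────────┃ing,Toronto           
┃name,city,id,score         ┃nes,Toronto           


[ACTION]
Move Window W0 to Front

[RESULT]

                                                   
                                                   
                                                   
                                                   
                                                   
                                                   
                                                   
                                                   
                                                   
                                                   
                                                   
                                                   
                                                   
                   ┏━━━━━━━━━━━━━━━━━━━━━━━━━━━━━━━
                   ┃ FileEditor                    
                   ┠───────────────────────────────
                   ┃█ge,name,city                  
                   ┃53,Carol Lee,Toronto           
┏━━━━━━━━━━━━━━━━━━┃67,Jack Hall,Tokyo             
┃ TabContainer     ┃41,Frank Smith,Tokyo           
┠──────────────────┃35,Hank Clark,London           
┃[data.csv]│ chapte┃40,Ivy Smith,Sydney            
┃──────────────────┃67,Dave King,Toronto           
┃name,city,id,score┃36,Eve Jones,Toronto           


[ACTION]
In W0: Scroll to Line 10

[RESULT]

                                                   
                                                   
                                                   
                                                   
                                                   
                                                   
                                                   
                                                   
                                                   
                                                   
                                                   
                                                   
                                                   
                   ┏━━━━━━━━━━━━━━━━━━━━━━━━━━━━━━━
                   ┃ FileEditor                    
                   ┠───────────────────────────────
                   ┃31,Frank Clark,New York        
                   ┃44,Hank Smith,Sydney           
┏━━━━━━━━━━━━━━━━━━┃62,Hank Clark,Toronto          
┃ TabContainer     ┃65,Dave Hall,Sydney            
┠──────────────────┃48,Frank King,Toronto          
┃[data.csv]│ chapte┃36,Bob Smith,Berlin            
┃──────────────────┃60,Eve Taylor,London           
┃name,city,id,score┃74,Alice Wilson,Sydney         


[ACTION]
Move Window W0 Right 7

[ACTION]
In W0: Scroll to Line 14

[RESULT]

                                                   
                                                   
                                                   
                                                   
                                                   
                                                   
                                                   
                                                   
                                                   
                                                   
                                                   
                                                   
                                                   
                   ┏━━━━━━━━━━━━━━━━━━━━━━━━━━━━━━━
                   ┃ FileEditor                    
                   ┠───────────────────────────────
                   ┃48,Frank King,Toronto          
                   ┃36,Bob Smith,Berlin            
┏━━━━━━━━━━━━━━━━━━┃60,Eve Taylor,London           
┃ TabContainer     ┃74,Alice Wilson,Sydney         
┠──────────────────┃40,Carol Lee,Paris             
┃[data.csv]│ chapte┃28,Frank Hall,Mumbai           
┃──────────────────┃32,Ivy Hall,Paris              
┃name,city,id,score┃61,Ivy Hall,Sydney             
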